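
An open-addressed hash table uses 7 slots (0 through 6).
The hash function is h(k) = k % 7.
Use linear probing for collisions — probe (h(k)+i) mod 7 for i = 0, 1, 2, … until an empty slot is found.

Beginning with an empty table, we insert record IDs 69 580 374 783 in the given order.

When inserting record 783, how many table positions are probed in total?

69 hashes to 6; slot 6 is free -> place at 6.
580 hashes to 6; 6 taken -> place at 0.
374 hashes to 3; slot 3 is free -> place at 3.
783 hashes to 6; 6,0 taken -> place at 1.
Table: [580, 783, _, 374, _, _, 69]

3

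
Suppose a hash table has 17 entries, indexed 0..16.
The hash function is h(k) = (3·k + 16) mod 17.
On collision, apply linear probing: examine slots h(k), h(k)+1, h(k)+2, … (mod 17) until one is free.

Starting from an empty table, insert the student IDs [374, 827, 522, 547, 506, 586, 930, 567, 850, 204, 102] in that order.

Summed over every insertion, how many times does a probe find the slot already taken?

19

Insert 374: h=16, slot 16 empty → index 16.
Insert 827: h=15, slot 15 empty → index 15.
Insert 522: h=1, slot 1 empty → index 1.
Insert 547: h=8, slot 8 empty → index 8.
Insert 506: h=4, slot 4 empty → index 4.
Insert 586: h=6, slot 6 empty → index 6.
Insert 930: h=1, slot 1 occupied → index 2.
Insert 567: h=0, slot 0 empty → index 0.
Insert 850: h=16, slots 16,0,1,2 occupied → index 3.
Insert 204: h=16, slots 16,0,1,2,3,4 occupied → index 5.
Insert 102: h=16, slots 16,0,1,2,3,4,5,6 occupied → index 7.
Table: [567, 522, 930, 850, 506, 204, 586, 102, 547, _, _, _, _, _, _, 827, 374]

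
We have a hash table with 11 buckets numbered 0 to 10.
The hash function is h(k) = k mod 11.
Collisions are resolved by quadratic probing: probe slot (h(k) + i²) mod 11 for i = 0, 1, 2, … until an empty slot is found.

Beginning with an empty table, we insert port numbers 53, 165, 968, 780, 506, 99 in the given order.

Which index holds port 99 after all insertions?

53 hashes to 9; slot 9 is free → place at 9.
165 hashes to 0; slot 0 is free → place at 0.
968 hashes to 0; 0 taken → place at 1.
780 hashes to 10; slot 10 is free → place at 10.
506 hashes to 0; 0,1 taken → place at 4.
99 hashes to 0; 0,1,4,9 taken → place at 5.
Table: [165, 968, ., ., 506, 99, ., ., ., 53, 780]

5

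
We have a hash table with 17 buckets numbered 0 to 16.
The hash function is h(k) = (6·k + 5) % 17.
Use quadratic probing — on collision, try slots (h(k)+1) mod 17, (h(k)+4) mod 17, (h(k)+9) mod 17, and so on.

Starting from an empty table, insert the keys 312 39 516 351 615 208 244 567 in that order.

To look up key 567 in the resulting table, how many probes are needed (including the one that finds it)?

4

312 hashes to 7; slot 7 is free => place at 7.
39 hashes to 1; slot 1 is free => place at 1.
516 hashes to 7; 7 taken => place at 8.
351 hashes to 3; slot 3 is free => place at 3.
615 hashes to 6; slot 6 is free => place at 6.
208 hashes to 12; slot 12 is free => place at 12.
244 hashes to 7; 7,8 taken => place at 11.
567 hashes to 7; 7,8,11 taken => place at 16.
Table: [-, 39, -, 351, -, -, 615, 312, 516, -, -, 244, 208, -, -, -, 567]
Lookup 567: h=7, probe 7,8,11,16 → found at 16.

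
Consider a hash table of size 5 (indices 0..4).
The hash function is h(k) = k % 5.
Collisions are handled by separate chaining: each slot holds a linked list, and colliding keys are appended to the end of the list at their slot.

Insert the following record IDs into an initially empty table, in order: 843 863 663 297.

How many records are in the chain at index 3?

3

Insert 843: h=3, bucket 3 empty → new chain.
Insert 863: h=3, bucket 3 nonempty → append to chain.
Insert 663: h=3, bucket 3 nonempty → append to chain.
Insert 297: h=2, bucket 2 empty → new chain.
Final buckets:
0: _
1: _
2: 297
3: 843 -> 863 -> 663
4: _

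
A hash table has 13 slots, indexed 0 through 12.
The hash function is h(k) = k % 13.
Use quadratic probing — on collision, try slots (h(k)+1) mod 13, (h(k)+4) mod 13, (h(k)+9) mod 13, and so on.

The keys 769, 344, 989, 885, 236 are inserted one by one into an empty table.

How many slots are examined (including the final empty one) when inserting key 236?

Insert 769: h=2, slot 2 empty -> index 2.
Insert 344: h=6, slot 6 empty -> index 6.
Insert 989: h=1, slot 1 empty -> index 1.
Insert 885: h=1, slots 1,2 occupied -> index 5.
Insert 236: h=2, slot 2 occupied -> index 3.
Table: [-, 989, 769, 236, -, 885, 344, -, -, -, -, -, -]

2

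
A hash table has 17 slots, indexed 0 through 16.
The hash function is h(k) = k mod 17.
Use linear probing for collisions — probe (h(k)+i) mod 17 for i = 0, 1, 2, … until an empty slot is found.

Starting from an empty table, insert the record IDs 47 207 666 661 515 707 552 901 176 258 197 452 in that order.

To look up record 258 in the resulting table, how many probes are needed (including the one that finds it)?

5

Insert 47: h=13, slot 13 empty -> index 13.
Insert 207: h=3, slot 3 empty -> index 3.
Insert 666: h=3, slot 3 occupied -> index 4.
Insert 661: h=15, slot 15 empty -> index 15.
Insert 515: h=5, slot 5 empty -> index 5.
Insert 707: h=10, slot 10 empty -> index 10.
Insert 552: h=8, slot 8 empty -> index 8.
Insert 901: h=0, slot 0 empty -> index 0.
Insert 176: h=6, slot 6 empty -> index 6.
Insert 258: h=3, slots 3,4,5,6 occupied -> index 7.
Insert 197: h=10, slot 10 occupied -> index 11.
Insert 452: h=10, slots 10,11 occupied -> index 12.
Table: [901, ∅, ∅, 207, 666, 515, 176, 258, 552, ∅, 707, 197, 452, 47, ∅, 661, ∅]
Lookup 258: h=3, probe 3,4,5,6,7 → found at 7.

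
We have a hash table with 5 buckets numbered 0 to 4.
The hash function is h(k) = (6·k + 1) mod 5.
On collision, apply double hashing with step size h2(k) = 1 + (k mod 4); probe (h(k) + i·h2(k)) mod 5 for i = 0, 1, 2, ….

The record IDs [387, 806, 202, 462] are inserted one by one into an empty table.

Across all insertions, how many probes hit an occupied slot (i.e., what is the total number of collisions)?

3

Insert 387: h=3, slot 3 empty => index 3.
Insert 806: h=2, slot 2 empty => index 2.
Insert 202: h=3, h2=3, slot 3 occupied => index 1.
Insert 462: h=3, h2=3, slots 3,1 occupied => index 4.
Table: [—, 202, 806, 387, 462]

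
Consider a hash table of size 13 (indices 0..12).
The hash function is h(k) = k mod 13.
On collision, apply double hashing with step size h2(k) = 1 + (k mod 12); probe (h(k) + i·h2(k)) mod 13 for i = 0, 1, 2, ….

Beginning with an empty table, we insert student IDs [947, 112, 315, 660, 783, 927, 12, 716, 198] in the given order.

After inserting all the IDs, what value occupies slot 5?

198

947: h=11 → slot 11
112: h=8 → slot 8
315: h=3 → slot 3
660: h=10 → slot 10
783: h=3, h2=4, probe 3,7 → slot 7
927: h=4 → slot 4
12: h=12 → slot 12
716: h=1 → slot 1
198: h=3, h2=7, probe 3,10,4,11,5 → slot 5
Table: [—, 716, —, 315, 927, 198, —, 783, 112, —, 660, 947, 12]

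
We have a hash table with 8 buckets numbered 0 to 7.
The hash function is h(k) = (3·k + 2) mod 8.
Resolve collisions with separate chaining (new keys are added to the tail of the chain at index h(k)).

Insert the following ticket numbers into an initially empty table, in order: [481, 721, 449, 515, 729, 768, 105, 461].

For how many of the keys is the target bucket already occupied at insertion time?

481 -> bucket 5
721 -> bucket 5 (collision)
449 -> bucket 5 (collision)
515 -> bucket 3
729 -> bucket 5 (collision)
768 -> bucket 2
105 -> bucket 5 (collision)
461 -> bucket 1
Final buckets:
0: _
1: 461
2: 768
3: 515
4: _
5: 481 -> 721 -> 449 -> 729 -> 105
6: _
7: _

4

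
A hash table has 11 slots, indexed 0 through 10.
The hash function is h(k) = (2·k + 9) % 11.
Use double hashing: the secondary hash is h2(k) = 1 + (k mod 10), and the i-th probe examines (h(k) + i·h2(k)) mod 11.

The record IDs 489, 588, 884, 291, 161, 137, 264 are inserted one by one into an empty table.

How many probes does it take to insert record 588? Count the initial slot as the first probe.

489: h=8 -> slot 8
588: h=8, h2=9, probe 8,6 -> slot 6
884: h=6, h2=5, probe 6,0 -> slot 0
291: h=8, h2=2, probe 8,10 -> slot 10
161: h=1 -> slot 1
137: h=8, h2=8, probe 8,5 -> slot 5
264: h=9 -> slot 9
Table: [884, 161, —, —, —, 137, 588, —, 489, 264, 291]

2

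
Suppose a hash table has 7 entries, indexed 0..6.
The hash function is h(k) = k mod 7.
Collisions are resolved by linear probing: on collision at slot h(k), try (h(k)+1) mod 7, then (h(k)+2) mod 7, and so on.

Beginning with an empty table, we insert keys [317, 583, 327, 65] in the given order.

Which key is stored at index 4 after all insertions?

317: h=2 -> slot 2
583: h=2, probe 2,3 -> slot 3
327: h=5 -> slot 5
65: h=2, probe 2,3,4 -> slot 4
Table: [∅, ∅, 317, 583, 65, 327, ∅]

65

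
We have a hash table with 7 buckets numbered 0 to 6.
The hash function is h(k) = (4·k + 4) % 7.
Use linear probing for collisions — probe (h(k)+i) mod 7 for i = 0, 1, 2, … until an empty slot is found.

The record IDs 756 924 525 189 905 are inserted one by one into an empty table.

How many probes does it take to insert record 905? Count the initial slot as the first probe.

756 hashes to 4; slot 4 is free → place at 4.
924 hashes to 4; 4 taken → place at 5.
525 hashes to 4; 4,5 taken → place at 6.
189 hashes to 4; 4,5,6 taken → place at 0.
905 hashes to 5; 5,6,0 taken → place at 1.
Table: [189, 905, ., ., 756, 924, 525]

4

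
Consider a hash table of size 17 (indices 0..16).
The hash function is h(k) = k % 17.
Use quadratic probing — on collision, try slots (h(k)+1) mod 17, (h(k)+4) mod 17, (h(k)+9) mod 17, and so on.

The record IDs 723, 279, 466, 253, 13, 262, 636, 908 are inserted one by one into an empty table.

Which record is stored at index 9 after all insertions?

723

723 hashes to 9; slot 9 is free -> place at 9.
279 hashes to 7; slot 7 is free -> place at 7.
466 hashes to 7; 7 taken -> place at 8.
253 hashes to 15; slot 15 is free -> place at 15.
13 hashes to 13; slot 13 is free -> place at 13.
262 hashes to 7; 7,8 taken -> place at 11.
636 hashes to 7; 7,8,11 taken -> place at 16.
908 hashes to 7; 7,8,11,16 taken -> place at 6.
Table: [., ., ., ., ., ., 908, 279, 466, 723, ., 262, ., 13, ., 253, 636]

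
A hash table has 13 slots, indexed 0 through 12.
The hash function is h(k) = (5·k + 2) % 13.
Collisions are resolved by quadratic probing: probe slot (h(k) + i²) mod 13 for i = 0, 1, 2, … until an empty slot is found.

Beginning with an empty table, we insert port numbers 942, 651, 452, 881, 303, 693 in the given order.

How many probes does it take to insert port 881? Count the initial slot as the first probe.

2

Insert 942: h=6, slot 6 empty => index 6.
Insert 651: h=7, slot 7 empty => index 7.
Insert 452: h=0, slot 0 empty => index 0.
Insert 881: h=0, slot 0 occupied => index 1.
Insert 303: h=9, slot 9 empty => index 9.
Insert 693: h=9, slot 9 occupied => index 10.
Table: [452, 881, -, -, -, -, 942, 651, -, 303, 693, -, -]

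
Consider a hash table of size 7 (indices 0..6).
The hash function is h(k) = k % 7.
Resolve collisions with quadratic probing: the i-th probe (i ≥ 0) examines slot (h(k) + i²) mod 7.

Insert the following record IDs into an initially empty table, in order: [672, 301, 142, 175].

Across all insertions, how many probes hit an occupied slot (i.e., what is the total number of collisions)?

3

672 hashes to 0; slot 0 is free => place at 0.
301 hashes to 0; 0 taken => place at 1.
142 hashes to 2; slot 2 is free => place at 2.
175 hashes to 0; 0,1 taken => place at 4.
Table: [672, 301, 142, —, 175, —, —]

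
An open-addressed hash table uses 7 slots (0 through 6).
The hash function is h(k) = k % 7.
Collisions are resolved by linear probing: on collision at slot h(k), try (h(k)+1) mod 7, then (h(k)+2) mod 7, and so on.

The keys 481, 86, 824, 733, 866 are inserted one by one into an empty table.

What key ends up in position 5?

481

Insert 481: h=5, slot 5 empty -> index 5.
Insert 86: h=2, slot 2 empty -> index 2.
Insert 824: h=5, slot 5 occupied -> index 6.
Insert 733: h=5, slots 5,6 occupied -> index 0.
Insert 866: h=5, slots 5,6,0 occupied -> index 1.
Table: [733, 866, 86, —, —, 481, 824]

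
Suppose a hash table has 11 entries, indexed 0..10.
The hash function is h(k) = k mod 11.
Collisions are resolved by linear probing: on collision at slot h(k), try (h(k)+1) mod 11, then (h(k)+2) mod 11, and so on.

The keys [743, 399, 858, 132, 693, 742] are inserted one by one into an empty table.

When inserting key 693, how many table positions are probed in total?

3

743: h=6 => slot 6
399: h=3 => slot 3
858: h=0 => slot 0
132: h=0, probe 0,1 => slot 1
693: h=0, probe 0,1,2 => slot 2
742: h=5 => slot 5
Table: [858, 132, 693, 399, ∅, 742, 743, ∅, ∅, ∅, ∅]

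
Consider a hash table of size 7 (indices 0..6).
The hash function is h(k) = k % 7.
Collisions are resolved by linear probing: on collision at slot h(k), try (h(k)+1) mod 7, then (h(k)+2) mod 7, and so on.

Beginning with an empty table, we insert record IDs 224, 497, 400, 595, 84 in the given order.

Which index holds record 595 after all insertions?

3

Insert 224: h=0, slot 0 empty → index 0.
Insert 497: h=0, slot 0 occupied → index 1.
Insert 400: h=1, slot 1 occupied → index 2.
Insert 595: h=0, slots 0,1,2 occupied → index 3.
Insert 84: h=0, slots 0,1,2,3 occupied → index 4.
Table: [224, 497, 400, 595, 84, -, -]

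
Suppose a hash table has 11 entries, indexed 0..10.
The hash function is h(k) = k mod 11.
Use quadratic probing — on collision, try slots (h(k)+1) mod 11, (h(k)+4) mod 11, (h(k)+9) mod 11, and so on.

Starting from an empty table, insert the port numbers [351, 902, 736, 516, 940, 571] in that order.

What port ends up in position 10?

351 hashes to 10; slot 10 is free => place at 10.
902 hashes to 0; slot 0 is free => place at 0.
736 hashes to 10; 10,0 taken => place at 3.
516 hashes to 10; 10,0,3 taken => place at 8.
940 hashes to 5; slot 5 is free => place at 5.
571 hashes to 10; 10,0,3,8 taken => place at 4.
Table: [902, -, -, 736, 571, 940, -, -, 516, -, 351]

351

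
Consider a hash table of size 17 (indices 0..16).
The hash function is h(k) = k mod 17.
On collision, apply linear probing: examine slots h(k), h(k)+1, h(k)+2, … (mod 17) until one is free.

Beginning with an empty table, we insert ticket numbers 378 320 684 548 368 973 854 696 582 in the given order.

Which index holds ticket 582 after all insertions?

378: h=4 => slot 4
320: h=14 => slot 14
684: h=4, probe 4,5 => slot 5
548: h=4, probe 4,5,6 => slot 6
368: h=11 => slot 11
973: h=4, probe 4,5,6,7 => slot 7
854: h=4, probe 4,5,6,7,8 => slot 8
696: h=16 => slot 16
582: h=4, probe 4,5,6,7,8,9 => slot 9
Table: [_, _, _, _, 378, 684, 548, 973, 854, 582, _, 368, _, _, 320, _, 696]

9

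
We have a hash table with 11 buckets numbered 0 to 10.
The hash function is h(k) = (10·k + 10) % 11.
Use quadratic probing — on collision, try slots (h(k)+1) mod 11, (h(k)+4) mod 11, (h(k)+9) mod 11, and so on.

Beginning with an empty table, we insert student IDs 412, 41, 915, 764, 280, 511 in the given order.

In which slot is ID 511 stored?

412 hashes to 5; slot 5 is free -> place at 5.
41 hashes to 2; slot 2 is free -> place at 2.
915 hashes to 8; slot 8 is free -> place at 8.
764 hashes to 5; 5 taken -> place at 6.
280 hashes to 5; 5,6 taken -> place at 9.
511 hashes to 5; 5,6,9 taken -> place at 3.
Table: [_, _, 41, 511, _, 412, 764, _, 915, 280, _]

3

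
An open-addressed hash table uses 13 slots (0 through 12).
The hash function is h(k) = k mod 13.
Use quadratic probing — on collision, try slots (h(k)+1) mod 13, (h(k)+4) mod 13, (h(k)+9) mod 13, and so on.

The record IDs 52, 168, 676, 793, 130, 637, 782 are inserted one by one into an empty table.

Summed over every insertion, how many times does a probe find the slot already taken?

10

52 hashes to 0; slot 0 is free → place at 0.
168 hashes to 12; slot 12 is free → place at 12.
676 hashes to 0; 0 taken → place at 1.
793 hashes to 0; 0,1 taken → place at 4.
130 hashes to 0; 0,1,4 taken → place at 9.
637 hashes to 0; 0,1,4,9 taken → place at 3.
782 hashes to 2; slot 2 is free → place at 2.
Table: [52, 676, 782, 637, 793, ., ., ., ., 130, ., ., 168]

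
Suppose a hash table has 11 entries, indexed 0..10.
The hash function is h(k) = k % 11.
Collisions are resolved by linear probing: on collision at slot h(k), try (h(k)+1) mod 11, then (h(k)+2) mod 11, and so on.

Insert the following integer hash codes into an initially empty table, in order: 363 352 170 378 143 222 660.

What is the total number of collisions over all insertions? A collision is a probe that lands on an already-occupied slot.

10

Insert 363: h=0, slot 0 empty -> index 0.
Insert 352: h=0, slot 0 occupied -> index 1.
Insert 170: h=5, slot 5 empty -> index 5.
Insert 378: h=4, slot 4 empty -> index 4.
Insert 143: h=0, slots 0,1 occupied -> index 2.
Insert 222: h=2, slot 2 occupied -> index 3.
Insert 660: h=0, slots 0,1,2,3,4,5 occupied -> index 6.
Table: [363, 352, 143, 222, 378, 170, 660, ∅, ∅, ∅, ∅]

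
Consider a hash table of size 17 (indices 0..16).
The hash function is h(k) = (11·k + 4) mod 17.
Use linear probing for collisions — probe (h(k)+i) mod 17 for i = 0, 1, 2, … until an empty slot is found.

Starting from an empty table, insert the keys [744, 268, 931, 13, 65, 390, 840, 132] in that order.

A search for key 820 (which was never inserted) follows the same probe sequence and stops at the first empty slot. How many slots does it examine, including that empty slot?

744: h=11 => slot 11
268: h=11, probe 11,12 => slot 12
931: h=11, probe 11,12,13 => slot 13
13: h=11, probe 11,12,13,14 => slot 14
65: h=5 => slot 5
390: h=10 => slot 10
840: h=13, probe 13,14,15 => slot 15
132: h=11, probe 11,12,13,14,15,16 => slot 16
Table: [_, _, _, _, _, 65, _, _, _, _, 390, 744, 268, 931, 13, 840, 132]
Lookup 820: h=14, probe 14,15,16,0 → slot 0 empty, not found.

4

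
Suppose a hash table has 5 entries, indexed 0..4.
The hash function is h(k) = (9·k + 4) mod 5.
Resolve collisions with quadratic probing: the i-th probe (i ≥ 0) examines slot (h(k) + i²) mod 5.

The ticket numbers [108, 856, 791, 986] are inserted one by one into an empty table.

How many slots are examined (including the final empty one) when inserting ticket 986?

3

Insert 108: h=1, slot 1 empty -> index 1.
Insert 856: h=3, slot 3 empty -> index 3.
Insert 791: h=3, slot 3 occupied -> index 4.
Insert 986: h=3, slots 3,4 occupied -> index 2.
Table: [∅, 108, 986, 856, 791]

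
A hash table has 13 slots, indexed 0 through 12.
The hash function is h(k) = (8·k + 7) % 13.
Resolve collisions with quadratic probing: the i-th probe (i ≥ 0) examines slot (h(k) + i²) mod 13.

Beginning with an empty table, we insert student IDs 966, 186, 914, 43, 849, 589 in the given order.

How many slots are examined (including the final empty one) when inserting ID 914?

3

966: h=0 => slot 0
186: h=0, probe 0,1 => slot 1
914: h=0, probe 0,1,4 => slot 4
43: h=0, probe 0,1,4,9 => slot 9
849: h=0, probe 0,1,4,9,3 => slot 3
589: h=0, probe 0,1,4,9,3,12 => slot 12
Table: [966, 186, _, 849, 914, _, _, _, _, 43, _, _, 589]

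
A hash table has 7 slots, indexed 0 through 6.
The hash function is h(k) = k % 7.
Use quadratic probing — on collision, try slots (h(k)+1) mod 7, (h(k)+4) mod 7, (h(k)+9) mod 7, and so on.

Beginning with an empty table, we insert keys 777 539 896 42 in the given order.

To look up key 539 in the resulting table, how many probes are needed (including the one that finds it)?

777 hashes to 0; slot 0 is free → place at 0.
539 hashes to 0; 0 taken → place at 1.
896 hashes to 0; 0,1 taken → place at 4.
42 hashes to 0; 0,1,4 taken → place at 2.
Table: [777, 539, 42, _, 896, _, _]
Lookup 539: h=0, probe 0,1 → found at 1.

2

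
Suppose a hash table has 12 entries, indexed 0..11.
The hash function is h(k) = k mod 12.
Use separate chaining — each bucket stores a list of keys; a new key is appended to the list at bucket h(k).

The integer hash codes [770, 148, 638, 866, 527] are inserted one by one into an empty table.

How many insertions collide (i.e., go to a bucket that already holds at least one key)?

2

770 → bucket 2
148 → bucket 4
638 → bucket 2 (collision)
866 → bucket 2 (collision)
527 → bucket 11
Final buckets:
0: _
1: _
2: 770 -> 638 -> 866
3: _
4: 148
5: _
6: _
7: _
8: _
9: _
10: _
11: 527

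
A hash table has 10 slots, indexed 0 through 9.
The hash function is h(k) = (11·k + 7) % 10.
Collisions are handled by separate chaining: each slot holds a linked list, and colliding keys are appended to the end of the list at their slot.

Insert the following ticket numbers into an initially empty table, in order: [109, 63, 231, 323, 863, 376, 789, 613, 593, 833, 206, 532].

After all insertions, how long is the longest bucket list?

6

Insert 109: h=6, bucket 6 empty → new chain.
Insert 63: h=0, bucket 0 empty → new chain.
Insert 231: h=8, bucket 8 empty → new chain.
Insert 323: h=0, bucket 0 nonempty → append to chain.
Insert 863: h=0, bucket 0 nonempty → append to chain.
Insert 376: h=3, bucket 3 empty → new chain.
Insert 789: h=6, bucket 6 nonempty → append to chain.
Insert 613: h=0, bucket 0 nonempty → append to chain.
Insert 593: h=0, bucket 0 nonempty → append to chain.
Insert 833: h=0, bucket 0 nonempty → append to chain.
Insert 206: h=3, bucket 3 nonempty → append to chain.
Insert 532: h=9, bucket 9 empty → new chain.
Final buckets:
0: 63 -> 323 -> 863 -> 613 -> 593 -> 833
1: _
2: _
3: 376 -> 206
4: _
5: _
6: 109 -> 789
7: _
8: 231
9: 532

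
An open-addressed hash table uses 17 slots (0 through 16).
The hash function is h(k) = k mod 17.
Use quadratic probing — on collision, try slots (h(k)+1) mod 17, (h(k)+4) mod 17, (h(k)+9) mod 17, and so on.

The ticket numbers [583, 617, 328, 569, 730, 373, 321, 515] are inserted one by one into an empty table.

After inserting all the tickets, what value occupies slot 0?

583 hashes to 5; slot 5 is free => place at 5.
617 hashes to 5; 5 taken => place at 6.
328 hashes to 5; 5,6 taken => place at 9.
569 hashes to 8; slot 8 is free => place at 8.
730 hashes to 16; slot 16 is free => place at 16.
373 hashes to 16; 16 taken => place at 0.
321 hashes to 15; slot 15 is free => place at 15.
515 hashes to 5; 5,6,9 taken => place at 14.
Table: [373, _, _, _, _, 583, 617, _, 569, 328, _, _, _, _, 515, 321, 730]

373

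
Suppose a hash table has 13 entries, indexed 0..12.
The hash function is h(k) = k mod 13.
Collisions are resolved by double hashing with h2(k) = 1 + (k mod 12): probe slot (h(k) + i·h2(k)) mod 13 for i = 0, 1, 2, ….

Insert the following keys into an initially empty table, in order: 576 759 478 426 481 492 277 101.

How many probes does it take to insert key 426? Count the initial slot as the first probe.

3

Insert 576: h=4, slot 4 empty => index 4.
Insert 759: h=5, slot 5 empty => index 5.
Insert 478: h=10, slot 10 empty => index 10.
Insert 426: h=10, h2=7, slots 10,4 occupied => index 11.
Insert 481: h=0, slot 0 empty => index 0.
Insert 492: h=11, h2=1, slot 11 occupied => index 12.
Insert 277: h=4, h2=2, slot 4 occupied => index 6.
Insert 101: h=10, h2=6, slot 10 occupied => index 3.
Table: [481, _, _, 101, 576, 759, 277, _, _, _, 478, 426, 492]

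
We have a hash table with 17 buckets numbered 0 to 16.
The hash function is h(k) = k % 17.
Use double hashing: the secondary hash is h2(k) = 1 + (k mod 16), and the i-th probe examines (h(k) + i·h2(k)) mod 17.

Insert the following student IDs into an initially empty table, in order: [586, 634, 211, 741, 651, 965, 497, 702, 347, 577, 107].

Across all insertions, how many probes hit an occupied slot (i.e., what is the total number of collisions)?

5

586 hashes to 8; slot 8 is free => place at 8.
634 hashes to 5; slot 5 is free => place at 5.
211 hashes to 7; slot 7 is free => place at 7.
741 hashes to 10; slot 10 is free => place at 10.
651 hashes to 5, h2=12; 5 taken => place at 0.
965 hashes to 13; slot 13 is free => place at 13.
497 hashes to 4; slot 4 is free => place at 4.
702 hashes to 5, h2=15; 5 taken => place at 3.
347 hashes to 7, h2=12; 7 taken => place at 2.
577 hashes to 16; slot 16 is free => place at 16.
107 hashes to 5, h2=12; 5,0 taken => place at 12.
Table: [651, ., 347, 702, 497, 634, ., 211, 586, ., 741, ., 107, 965, ., ., 577]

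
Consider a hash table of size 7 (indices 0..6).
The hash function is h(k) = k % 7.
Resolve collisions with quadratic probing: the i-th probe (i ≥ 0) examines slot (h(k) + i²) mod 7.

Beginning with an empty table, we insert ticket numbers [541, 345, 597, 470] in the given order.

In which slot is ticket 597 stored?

6

541: h=2 => slot 2
345: h=2, probe 2,3 => slot 3
597: h=2, probe 2,3,6 => slot 6
470: h=1 => slot 1
Table: [—, 470, 541, 345, —, —, 597]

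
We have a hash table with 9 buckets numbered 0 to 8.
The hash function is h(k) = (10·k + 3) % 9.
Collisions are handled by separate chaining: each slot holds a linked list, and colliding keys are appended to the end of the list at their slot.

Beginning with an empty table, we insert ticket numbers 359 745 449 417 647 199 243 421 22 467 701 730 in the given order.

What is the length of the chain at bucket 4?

359 → bucket 2
745 → bucket 1
449 → bucket 2 (collision)
417 → bucket 6
647 → bucket 2 (collision)
199 → bucket 4
243 → bucket 3
421 → bucket 1 (collision)
22 → bucket 7
467 → bucket 2 (collision)
701 → bucket 2 (collision)
730 → bucket 4 (collision)
Final buckets:
0: -
1: 745 -> 421
2: 359 -> 449 -> 647 -> 467 -> 701
3: 243
4: 199 -> 730
5: -
6: 417
7: 22
8: -

2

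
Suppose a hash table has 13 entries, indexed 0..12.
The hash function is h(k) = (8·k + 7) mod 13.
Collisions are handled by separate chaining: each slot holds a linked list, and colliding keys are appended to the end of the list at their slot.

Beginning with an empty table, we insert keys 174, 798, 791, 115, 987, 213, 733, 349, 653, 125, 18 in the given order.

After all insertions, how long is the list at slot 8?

5

174 -> bucket 8
798 -> bucket 8 (collision)
791 -> bucket 4
115 -> bucket 4 (collision)
987 -> bucket 12
213 -> bucket 8 (collision)
733 -> bucket 8 (collision)
349 -> bucket 4 (collision)
653 -> bucket 5
125 -> bucket 6
18 -> bucket 8 (collision)
Final buckets:
0: —
1: —
2: —
3: —
4: 791 -> 115 -> 349
5: 653
6: 125
7: —
8: 174 -> 798 -> 213 -> 733 -> 18
9: —
10: —
11: —
12: 987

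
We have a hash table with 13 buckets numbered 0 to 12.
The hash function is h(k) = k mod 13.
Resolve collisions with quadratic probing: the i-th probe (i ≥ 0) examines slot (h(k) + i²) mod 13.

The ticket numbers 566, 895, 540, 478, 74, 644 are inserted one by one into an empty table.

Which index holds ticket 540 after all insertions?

8

Insert 566: h=7, slot 7 empty → index 7.
Insert 895: h=11, slot 11 empty → index 11.
Insert 540: h=7, slot 7 occupied → index 8.
Insert 478: h=10, slot 10 empty → index 10.
Insert 74: h=9, slot 9 empty → index 9.
Insert 644: h=7, slots 7,8,11 occupied → index 3.
Table: [-, -, -, 644, -, -, -, 566, 540, 74, 478, 895, -]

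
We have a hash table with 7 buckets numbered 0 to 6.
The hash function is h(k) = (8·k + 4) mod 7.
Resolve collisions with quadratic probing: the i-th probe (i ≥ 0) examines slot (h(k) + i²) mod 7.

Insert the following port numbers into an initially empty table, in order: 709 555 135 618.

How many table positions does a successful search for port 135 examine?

3

709 hashes to 6; slot 6 is free → place at 6.
555 hashes to 6; 6 taken → place at 0.
135 hashes to 6; 6,0 taken → place at 3.
618 hashes to 6; 6,0,3 taken → place at 1.
Table: [555, 618, ., 135, ., ., 709]
Lookup 135: h=6, probe 6,0,3 → found at 3.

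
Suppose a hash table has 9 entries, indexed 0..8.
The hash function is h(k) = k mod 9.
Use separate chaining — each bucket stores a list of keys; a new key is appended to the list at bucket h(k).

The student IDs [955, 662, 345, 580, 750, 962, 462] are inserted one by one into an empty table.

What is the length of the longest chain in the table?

3

Insert 955: h=1, bucket 1 empty → new chain.
Insert 662: h=5, bucket 5 empty → new chain.
Insert 345: h=3, bucket 3 empty → new chain.
Insert 580: h=4, bucket 4 empty → new chain.
Insert 750: h=3, bucket 3 nonempty → append to chain.
Insert 962: h=8, bucket 8 empty → new chain.
Insert 462: h=3, bucket 3 nonempty → append to chain.
Final buckets:
0: -
1: 955
2: -
3: 345 -> 750 -> 462
4: 580
5: 662
6: -
7: -
8: 962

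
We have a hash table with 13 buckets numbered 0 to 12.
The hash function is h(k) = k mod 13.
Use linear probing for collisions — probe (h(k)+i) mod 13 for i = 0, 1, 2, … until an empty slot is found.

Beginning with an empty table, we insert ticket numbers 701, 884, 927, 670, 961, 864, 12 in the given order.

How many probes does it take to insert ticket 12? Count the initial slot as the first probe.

4

701: h=12 -> slot 12
884: h=0 -> slot 0
927: h=4 -> slot 4
670: h=7 -> slot 7
961: h=12, probe 12,0,1 -> slot 1
864: h=6 -> slot 6
12: h=12, probe 12,0,1,2 -> slot 2
Table: [884, 961, 12, -, 927, -, 864, 670, -, -, -, -, 701]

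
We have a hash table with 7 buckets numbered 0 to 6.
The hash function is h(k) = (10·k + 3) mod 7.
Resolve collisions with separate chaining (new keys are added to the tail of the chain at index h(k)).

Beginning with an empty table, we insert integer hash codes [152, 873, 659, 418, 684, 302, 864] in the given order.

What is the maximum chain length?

Insert 152: h=4, bucket 4 empty → new chain.
Insert 873: h=4, bucket 4 nonempty → append to chain.
Insert 659: h=6, bucket 6 empty → new chain.
Insert 418: h=4, bucket 4 nonempty → append to chain.
Insert 684: h=4, bucket 4 nonempty → append to chain.
Insert 302: h=6, bucket 6 nonempty → append to chain.
Insert 864: h=5, bucket 5 empty → new chain.
Final buckets:
0: ∅
1: ∅
2: ∅
3: ∅
4: 152 -> 873 -> 418 -> 684
5: 864
6: 659 -> 302

4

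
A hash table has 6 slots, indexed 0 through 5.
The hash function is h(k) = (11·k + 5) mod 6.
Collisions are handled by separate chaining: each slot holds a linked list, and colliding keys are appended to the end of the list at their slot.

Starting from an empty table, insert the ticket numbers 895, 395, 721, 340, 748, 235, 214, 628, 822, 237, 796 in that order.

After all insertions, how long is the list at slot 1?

895 → bucket 4
395 → bucket 0
721 → bucket 4 (collision)
340 → bucket 1
748 → bucket 1 (collision)
235 → bucket 4 (collision)
214 → bucket 1 (collision)
628 → bucket 1 (collision)
822 → bucket 5
237 → bucket 2
796 → bucket 1 (collision)
Final buckets:
0: 395
1: 340 -> 748 -> 214 -> 628 -> 796
2: 237
3: .
4: 895 -> 721 -> 235
5: 822

5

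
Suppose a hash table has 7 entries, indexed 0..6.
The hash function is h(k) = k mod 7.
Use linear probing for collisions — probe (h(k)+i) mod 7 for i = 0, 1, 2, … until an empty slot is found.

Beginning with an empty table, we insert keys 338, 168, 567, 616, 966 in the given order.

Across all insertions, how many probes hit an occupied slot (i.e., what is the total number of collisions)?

8

Insert 338: h=2, slot 2 empty => index 2.
Insert 168: h=0, slot 0 empty => index 0.
Insert 567: h=0, slot 0 occupied => index 1.
Insert 616: h=0, slots 0,1,2 occupied => index 3.
Insert 966: h=0, slots 0,1,2,3 occupied => index 4.
Table: [168, 567, 338, 616, 966, _, _]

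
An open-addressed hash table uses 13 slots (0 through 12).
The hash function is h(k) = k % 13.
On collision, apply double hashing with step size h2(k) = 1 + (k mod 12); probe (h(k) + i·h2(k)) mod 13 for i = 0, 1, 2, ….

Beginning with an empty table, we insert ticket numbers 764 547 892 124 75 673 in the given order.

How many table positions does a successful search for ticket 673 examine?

2

764 hashes to 10; slot 10 is free -> place at 10.
547 hashes to 1; slot 1 is free -> place at 1.
892 hashes to 8; slot 8 is free -> place at 8.
124 hashes to 7; slot 7 is free -> place at 7.
75 hashes to 10, h2=4; 10,1 taken -> place at 5.
673 hashes to 10, h2=2; 10 taken -> place at 12.
Table: [-, 547, -, -, -, 75, -, 124, 892, -, 764, -, 673]
Lookup 673: h=10, h2=2, probe 10,12 → found at 12.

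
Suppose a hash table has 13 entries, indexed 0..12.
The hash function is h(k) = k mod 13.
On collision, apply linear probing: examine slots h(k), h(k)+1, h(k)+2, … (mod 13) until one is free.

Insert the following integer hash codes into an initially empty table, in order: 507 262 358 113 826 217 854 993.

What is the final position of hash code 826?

8

507 hashes to 0; slot 0 is free => place at 0.
262 hashes to 2; slot 2 is free => place at 2.
358 hashes to 7; slot 7 is free => place at 7.
113 hashes to 9; slot 9 is free => place at 9.
826 hashes to 7; 7 taken => place at 8.
217 hashes to 9; 9 taken => place at 10.
854 hashes to 9; 9,10 taken => place at 11.
993 hashes to 5; slot 5 is free => place at 5.
Table: [507, ., 262, ., ., 993, ., 358, 826, 113, 217, 854, .]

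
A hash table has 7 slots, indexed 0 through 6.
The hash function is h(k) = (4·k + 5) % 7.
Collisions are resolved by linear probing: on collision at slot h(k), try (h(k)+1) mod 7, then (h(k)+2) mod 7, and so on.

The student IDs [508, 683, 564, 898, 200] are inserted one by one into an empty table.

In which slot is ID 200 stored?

508 hashes to 0; slot 0 is free → place at 0.
683 hashes to 0; 0 taken → place at 1.
564 hashes to 0; 0,1 taken → place at 2.
898 hashes to 6; slot 6 is free → place at 6.
200 hashes to 0; 0,1,2 taken → place at 3.
Table: [508, 683, 564, 200, —, —, 898]

3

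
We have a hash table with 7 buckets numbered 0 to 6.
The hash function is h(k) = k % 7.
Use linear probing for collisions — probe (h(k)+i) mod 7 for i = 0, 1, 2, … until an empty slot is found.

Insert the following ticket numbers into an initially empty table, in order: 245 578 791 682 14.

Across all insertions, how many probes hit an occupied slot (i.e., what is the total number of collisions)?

3

245 hashes to 0; slot 0 is free → place at 0.
578 hashes to 4; slot 4 is free → place at 4.
791 hashes to 0; 0 taken → place at 1.
682 hashes to 3; slot 3 is free → place at 3.
14 hashes to 0; 0,1 taken → place at 2.
Table: [245, 791, 14, 682, 578, _, _]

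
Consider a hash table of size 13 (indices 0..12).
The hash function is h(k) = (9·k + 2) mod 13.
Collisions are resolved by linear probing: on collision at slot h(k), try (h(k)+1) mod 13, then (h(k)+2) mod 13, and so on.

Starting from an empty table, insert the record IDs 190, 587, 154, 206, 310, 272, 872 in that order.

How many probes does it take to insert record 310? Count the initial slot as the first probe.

3

Insert 190: h=9, slot 9 empty → index 9.
Insert 587: h=7, slot 7 empty → index 7.
Insert 154: h=10, slot 10 empty → index 10.
Insert 206: h=10, slot 10 occupied → index 11.
Insert 310: h=10, slots 10,11 occupied → index 12.
Insert 272: h=6, slot 6 empty → index 6.
Insert 872: h=11, slots 11,12 occupied → index 0.
Table: [872, _, _, _, _, _, 272, 587, _, 190, 154, 206, 310]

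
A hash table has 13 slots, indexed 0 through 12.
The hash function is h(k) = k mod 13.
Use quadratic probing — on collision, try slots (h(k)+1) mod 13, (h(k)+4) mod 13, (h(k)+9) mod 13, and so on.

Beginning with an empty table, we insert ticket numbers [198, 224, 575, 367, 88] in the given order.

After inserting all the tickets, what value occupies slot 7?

575

198 hashes to 3; slot 3 is free -> place at 3.
224 hashes to 3; 3 taken -> place at 4.
575 hashes to 3; 3,4 taken -> place at 7.
367 hashes to 3; 3,4,7 taken -> place at 12.
88 hashes to 10; slot 10 is free -> place at 10.
Table: [—, —, —, 198, 224, —, —, 575, —, —, 88, —, 367]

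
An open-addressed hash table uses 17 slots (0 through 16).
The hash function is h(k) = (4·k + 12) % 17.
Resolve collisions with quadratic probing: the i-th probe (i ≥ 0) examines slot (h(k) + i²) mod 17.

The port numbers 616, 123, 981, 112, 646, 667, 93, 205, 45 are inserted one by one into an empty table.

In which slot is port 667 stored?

15

616: h=11 => slot 11
123: h=11, probe 11,12 => slot 12
981: h=9 => slot 9
112: h=1 => slot 1
646: h=12, probe 12,13 => slot 13
667: h=11, probe 11,12,15 => slot 15
93: h=10 => slot 10
205: h=16 => slot 16
45: h=5 => slot 5
Table: [—, 112, —, —, —, 45, —, —, —, 981, 93, 616, 123, 646, —, 667, 205]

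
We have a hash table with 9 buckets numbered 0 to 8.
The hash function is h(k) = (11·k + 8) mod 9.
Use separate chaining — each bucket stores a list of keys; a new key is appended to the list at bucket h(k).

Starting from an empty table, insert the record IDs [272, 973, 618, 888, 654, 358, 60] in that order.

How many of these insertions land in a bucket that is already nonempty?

3

272 -> bucket 3
973 -> bucket 1
618 -> bucket 2
888 -> bucket 2 (collision)
654 -> bucket 2 (collision)
358 -> bucket 4
60 -> bucket 2 (collision)
Final buckets:
0: —
1: 973
2: 618 -> 888 -> 654 -> 60
3: 272
4: 358
5: —
6: —
7: —
8: —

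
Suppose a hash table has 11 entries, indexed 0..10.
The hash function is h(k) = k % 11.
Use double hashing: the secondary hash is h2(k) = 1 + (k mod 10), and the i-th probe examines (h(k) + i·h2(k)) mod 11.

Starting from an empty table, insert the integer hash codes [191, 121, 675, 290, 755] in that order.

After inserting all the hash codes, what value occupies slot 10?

Insert 191: h=4, slot 4 empty -> index 4.
Insert 121: h=0, slot 0 empty -> index 0.
Insert 675: h=4, h2=6, slot 4 occupied -> index 10.
Insert 290: h=4, h2=1, slot 4 occupied -> index 5.
Insert 755: h=7, slot 7 empty -> index 7.
Table: [121, ∅, ∅, ∅, 191, 290, ∅, 755, ∅, ∅, 675]

675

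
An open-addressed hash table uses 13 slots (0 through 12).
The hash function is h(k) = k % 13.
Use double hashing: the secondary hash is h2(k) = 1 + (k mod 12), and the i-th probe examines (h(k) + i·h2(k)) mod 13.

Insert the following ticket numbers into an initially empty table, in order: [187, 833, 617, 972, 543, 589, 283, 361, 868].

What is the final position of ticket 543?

Insert 187: h=5, slot 5 empty → index 5.
Insert 833: h=1, slot 1 empty → index 1.
Insert 617: h=6, slot 6 empty → index 6.
Insert 972: h=10, slot 10 empty → index 10.
Insert 543: h=10, h2=4, slots 10,1,5 occupied → index 9.
Insert 589: h=4, slot 4 empty → index 4.
Insert 283: h=10, h2=8, slots 10,5 occupied → index 0.
Insert 361: h=10, h2=2, slot 10 occupied → index 12.
Insert 868: h=10, h2=5, slot 10 occupied → index 2.
Table: [283, 833, 868, ∅, 589, 187, 617, ∅, ∅, 543, 972, ∅, 361]

9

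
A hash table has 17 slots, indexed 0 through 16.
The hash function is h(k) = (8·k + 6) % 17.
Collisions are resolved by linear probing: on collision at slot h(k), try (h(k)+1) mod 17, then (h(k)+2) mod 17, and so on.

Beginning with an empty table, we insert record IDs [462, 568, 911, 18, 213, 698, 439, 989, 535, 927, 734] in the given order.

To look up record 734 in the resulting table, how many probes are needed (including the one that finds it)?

Insert 462: h=13, slot 13 empty → index 13.
Insert 568: h=11, slot 11 empty → index 11.
Insert 911: h=1, slot 1 empty → index 1.
Insert 18: h=14, slot 14 empty → index 14.
Insert 213: h=10, slot 10 empty → index 10.
Insert 698: h=14, slot 14 occupied → index 15.
Insert 439: h=16, slot 16 empty → index 16.
Insert 989: h=13, slots 13,14,15,16 occupied → index 0.
Insert 535: h=2, slot 2 empty → index 2.
Insert 927: h=10, slots 10,11 occupied → index 12.
Insert 734: h=13, slots 13,14,15,16,0,1,2 occupied → index 3.
Table: [989, 911, 535, 734, ∅, ∅, ∅, ∅, ∅, ∅, 213, 568, 927, 462, 18, 698, 439]
Lookup 734: h=13, probe 13,14,15,16,0,1,2,3 → found at 3.

8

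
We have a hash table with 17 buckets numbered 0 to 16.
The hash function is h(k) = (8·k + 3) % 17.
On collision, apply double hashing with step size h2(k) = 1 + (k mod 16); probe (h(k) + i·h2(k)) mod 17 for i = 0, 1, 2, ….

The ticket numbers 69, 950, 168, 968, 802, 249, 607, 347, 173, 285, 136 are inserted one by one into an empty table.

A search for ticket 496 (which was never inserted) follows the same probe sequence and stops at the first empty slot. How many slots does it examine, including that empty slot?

69 hashes to 11; slot 11 is free -> place at 11.
950 hashes to 4; slot 4 is free -> place at 4.
168 hashes to 4, h2=9; 4 taken -> place at 13.
968 hashes to 12; slot 12 is free -> place at 12.
802 hashes to 10; slot 10 is free -> place at 10.
249 hashes to 6; slot 6 is free -> place at 6.
607 hashes to 14; slot 14 is free -> place at 14.
347 hashes to 8; slot 8 is free -> place at 8.
173 hashes to 10, h2=14; 10 taken -> place at 7.
285 hashes to 5; slot 5 is free -> place at 5.
136 hashes to 3; slot 3 is free -> place at 3.
Table: [—, —, —, 136, 950, 285, 249, 173, 347, —, 802, 69, 968, 168, 607, —, —]
Lookup 496: h=10, h2=1, probe 10,11,12,13,14,15 → slot 15 empty, not found.

6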